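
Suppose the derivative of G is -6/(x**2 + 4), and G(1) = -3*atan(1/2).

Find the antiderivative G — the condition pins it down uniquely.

G(x) = -3*atan(x/2)

Any candidate G(x) must reproduce the stated G'(x) exactly.
A general antiderivative is -3*atan(x/2) + C.
The condition gives C = -3*atan(1/2) - (-3*atan(1/2)) = 0.
So G(x) = -3*atan(x/2).
Check: d/dx[-3*atan(x/2)] = -6/(x**2 + 4) = G'(x).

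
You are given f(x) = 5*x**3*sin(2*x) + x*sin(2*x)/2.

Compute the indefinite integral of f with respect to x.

Integrate term by term and add the pieces.
Check: d/dx[-5*x**3*cos(2*x)/2 + 15*x**2*sin(2*x)/4 + 7*x*cos(2*x)/2 - 7*sin(2*x)/4] = 5*x**3*sin(2*x) + x*sin(2*x)/2 = f(x).

F(x) = -5*x**3*cos(2*x)/2 + 15*x**2*sin(2*x)/4 + 7*x*cos(2*x)/2 - 7*sin(2*x)/4 + C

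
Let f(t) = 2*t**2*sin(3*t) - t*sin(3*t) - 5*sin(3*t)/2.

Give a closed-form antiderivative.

An antiderivative is F(t) = -2*t**2*cos(3*t)/3 + 4*t*sin(3*t)/9 + t*cos(3*t)/3 - sin(3*t)/9 + 53*cos(3*t)/54.

The integrand splits into summands that can be handled one at a time.
Check: d/dt[-2*t**2*cos(3*t)/3 + 4*t*sin(3*t)/9 + t*cos(3*t)/3 - sin(3*t)/9 + 53*cos(3*t)/54] = 2*t**2*sin(3*t) - t*sin(3*t) - 5*sin(3*t)/2 = f(t).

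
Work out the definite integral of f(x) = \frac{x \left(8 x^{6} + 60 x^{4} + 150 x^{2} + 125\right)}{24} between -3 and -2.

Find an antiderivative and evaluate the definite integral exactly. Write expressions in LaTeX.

Antiderivative: F(x) = \frac{\left(2 x^{2} + 5\right)^{4}}{384}; value = - \frac{5235}{8}

The substitution u = \frac{x^{2}}{2} + \frac{5}{4} works: f is exactly (dF/du)*(du/dx) for that inner function.
F(x) = \frac{\left(2 x^{2} + 5\right)^{4}}{384} is an antiderivative of f.
Check: d/dx[\frac{\left(2 x^{2} + 5\right)^{4}}{384}] = \frac{x^{7}}{3} + \frac{5 x^{5}}{2} + \frac{25 x^{3}}{4} + \frac{125 x}{24}, which equals f(x).
F(-2) = \frac{28561}{384}; F(-3) = \frac{279841}{384}.
Integral = F(-2) - F(-3) = - \frac{5235}{8}.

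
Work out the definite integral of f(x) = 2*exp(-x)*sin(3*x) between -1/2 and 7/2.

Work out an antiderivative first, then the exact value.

For F(x) to be correct the identity F'(x) - f(x) = 0 must hold.
F(x) = -exp(-x)*sin(3*x)/5 - 3*exp(-x)*cos(3*x)/5 is an antiderivative of f.
Check: d/dx[-exp(-x)*sin(3*x)/5 - 3*exp(-x)*cos(3*x)/5] = 2*exp(-x)*sin(3*x) = f(x).
F(7/2) = -exp(-7/2)*sin(21/2)/5 - 3*exp(-7/2)*cos(21/2)/5; F(-1/2) = -3*exp(1/2)*cos(3/2)/5 + exp(1/2)*sin(3/2)/5.
Integral = F(7/2) - F(-1/2) = -exp(1/2)*sin(3/2)/5 - exp(-7/2)*sin(21/2)/5 - 3*exp(-7/2)*cos(21/2)/5 + 3*exp(1/2)*cos(3/2)/5.

Antiderivative: F(x) = -exp(-x)*sin(3*x)/5 - 3*exp(-x)*cos(3*x)/5; value = -exp(1/2)*sin(3/2)/5 - exp(-7/2)*sin(21/2)/5 - 3*exp(-7/2)*cos(21/2)/5 + 3*exp(1/2)*cos(3/2)/5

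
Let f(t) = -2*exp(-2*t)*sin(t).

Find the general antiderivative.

Any candidate F(t) must reproduce f(t) exactly when differentiated.
Check: d/dt[4*exp(-2*t)*sin(t)/5 + 2*exp(-2*t)*cos(t)/5] = -2*exp(-2*t)*sin(t) = f(t).

F(t) = 4*exp(-2*t)*sin(t)/5 + 2*exp(-2*t)*cos(t)/5 + C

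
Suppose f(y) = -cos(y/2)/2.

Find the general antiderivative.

F(y) = -sin(y/2) + C

A first test for any F(y): its y-derivative must equal f(y) identically.
Check: d/dy[-sin(y/2)] = -cos(y/2)/2 = f(y).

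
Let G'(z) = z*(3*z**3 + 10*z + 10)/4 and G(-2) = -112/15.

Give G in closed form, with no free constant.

G(z) = (9*z**5 + 50*z**3 + 75*z**2 - 60)/60

The proposed G(z) is checked by its d/dz: the result must match the given G'(z).
A general antiderivative is 3*z**5/20 + 5*z**3/6 + 5*z**2/4 + C.
The condition gives C = -112/15 - (-97/15) = -1.
So G(z) = (9*z**5 + 50*z**3 + 75*z**2 - 60)/60.
Check: d/dz[(9*z**5 + 50*z**3 + 75*z**2 - 60)/60] = 3*z**4/4 + 5*z**2/2 + 5*z/2, which equals G'(z).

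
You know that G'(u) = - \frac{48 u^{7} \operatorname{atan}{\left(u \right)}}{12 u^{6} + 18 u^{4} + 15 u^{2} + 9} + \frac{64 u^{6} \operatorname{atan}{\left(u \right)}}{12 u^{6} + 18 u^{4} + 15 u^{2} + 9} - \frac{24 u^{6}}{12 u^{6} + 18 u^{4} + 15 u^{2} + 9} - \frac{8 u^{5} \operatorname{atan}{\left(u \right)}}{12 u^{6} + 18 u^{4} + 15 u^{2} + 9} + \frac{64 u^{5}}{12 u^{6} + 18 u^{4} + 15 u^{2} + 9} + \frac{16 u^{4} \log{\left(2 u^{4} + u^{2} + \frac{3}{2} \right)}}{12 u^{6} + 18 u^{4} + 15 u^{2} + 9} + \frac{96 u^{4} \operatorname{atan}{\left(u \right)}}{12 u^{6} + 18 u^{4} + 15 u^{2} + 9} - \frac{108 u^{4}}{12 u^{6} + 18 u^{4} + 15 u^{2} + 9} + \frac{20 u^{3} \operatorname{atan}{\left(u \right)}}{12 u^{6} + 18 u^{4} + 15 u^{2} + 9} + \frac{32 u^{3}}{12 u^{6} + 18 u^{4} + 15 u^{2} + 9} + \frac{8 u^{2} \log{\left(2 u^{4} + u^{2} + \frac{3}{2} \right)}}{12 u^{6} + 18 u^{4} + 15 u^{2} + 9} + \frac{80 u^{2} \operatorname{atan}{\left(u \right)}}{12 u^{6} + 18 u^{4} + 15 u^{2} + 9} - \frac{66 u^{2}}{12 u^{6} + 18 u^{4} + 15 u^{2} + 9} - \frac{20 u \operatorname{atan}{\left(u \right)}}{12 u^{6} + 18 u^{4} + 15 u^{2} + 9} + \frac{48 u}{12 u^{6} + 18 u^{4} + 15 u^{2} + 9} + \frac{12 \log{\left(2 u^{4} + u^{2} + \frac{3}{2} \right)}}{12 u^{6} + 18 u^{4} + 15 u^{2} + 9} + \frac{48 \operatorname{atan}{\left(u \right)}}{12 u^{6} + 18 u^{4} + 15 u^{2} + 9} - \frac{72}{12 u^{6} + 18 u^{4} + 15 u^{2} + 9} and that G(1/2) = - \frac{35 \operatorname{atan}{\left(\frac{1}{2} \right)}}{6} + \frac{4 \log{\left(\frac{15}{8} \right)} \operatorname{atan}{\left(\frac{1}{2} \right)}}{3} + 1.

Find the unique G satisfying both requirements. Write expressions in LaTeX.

G(u) = - 2 u^{2} \operatorname{atan}{\left(u \right)} + \frac{16 u \operatorname{atan}{\left(u \right)}}{3} + \frac{4 \log{\left(2 u^{4} + u^{2} + \frac{3}{2} \right)} \operatorname{atan}{\left(u \right)}}{3} - 8 \operatorname{atan}{\left(u \right)} + 1

Recognize the product-rule pattern: G'(u) = v'r + vr' with v = - 2 u^{2} + \frac{16 u}{3} + \frac{4 \log{\left(2 u^{4} + u^{2} + \frac{3}{2} \right)}}{3} - 8, r = \operatorname{atan}{\left(u \right)}, so integration by parts undoes it.
A general antiderivative is - 4 \left(\frac{u^{2}}{2} - \frac{4 u}{3} - \frac{\log{\left(2 u^{4} + u^{2} + \frac{3}{2} \right)}}{3} + 2\right) \operatorname{atan}{\left(u \right)} + C.
The condition gives C = - \frac{35 \operatorname{atan}{\left(\frac{1}{2} \right)}}{6} + \frac{4 \log{\left(\frac{15}{8} \right)} \operatorname{atan}{\left(\frac{1}{2} \right)}}{3} + 1 - (- \frac{35 \operatorname{atan}{\left(\frac{1}{2} \right)}}{6} + \frac{4 \log{\left(\frac{15}{8} \right)} \operatorname{atan}{\left(\frac{1}{2} \right)}}{3}) = 1.
So G(u) = - 2 u^{2} \operatorname{atan}{\left(u \right)} + \frac{16 u \operatorname{atan}{\left(u \right)}}{3} + \frac{4 \log{\left(2 u^{4} + u^{2} + \frac{3}{2} \right)} \operatorname{atan}{\left(u \right)}}{3} - 8 \operatorname{atan}{\left(u \right)} + 1.
Check: d/du[- 2 u^{2} \operatorname{atan}{\left(u \right)} + \frac{16 u \operatorname{atan}{\left(u \right)}}{3} + \frac{4 \log{\left(2 u^{4} + u^{2} + \frac{3}{2} \right)} \operatorname{atan}{\left(u \right)}}{3} - 8 \operatorname{atan}{\left(u \right)} + 1] = \frac{- 48 u^{7} \operatorname{atan}{\left(u \right)} + 64 u^{6} \operatorname{atan}{\left(u \right)} - 24 u^{6} - 8 u^{5} \operatorname{atan}{\left(u \right)} + 64 u^{5} + 16 u^{4} \log{\left(2 u^{4} + u^{2} + \frac{3}{2} \right)} + 96 u^{4} \operatorname{atan}{\left(u \right)} - 108 u^{4} + 20 u^{3} \operatorname{atan}{\left(u \right)} + 32 u^{3} + 8 u^{2} \log{\left(2 u^{4} + u^{2} + \frac{3}{2} \right)} + 80 u^{2} \operatorname{atan}{\left(u \right)} - 66 u^{2} - 20 u \operatorname{atan}{\left(u \right)} + 48 u + 12 \log{\left(2 u^{4} + u^{2} + \frac{3}{2} \right)} + 48 \operatorname{atan}{\left(u \right)} - 72}{12 u^{6} + 18 u^{4} + 15 u^{2} + 9}, which equals G'(u).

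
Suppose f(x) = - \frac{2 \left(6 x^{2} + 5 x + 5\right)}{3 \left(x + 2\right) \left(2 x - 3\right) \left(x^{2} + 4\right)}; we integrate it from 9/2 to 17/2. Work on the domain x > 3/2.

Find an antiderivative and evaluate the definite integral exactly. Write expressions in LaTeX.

The denominator factors as 3 \left(x + 2\right) \left(2 x - 3\right) \left(x^{2} + 4\right); partial fractions split f into directly integrable pieces: \frac{51 x - 286}{300 \left(x^{2} + 4\right)} - \frac{416}{525 \left(2 x - 3\right)} + \frac{19}{84 \left(x + 2\right)}.
F(x) = - \frac{208 \log{\left(x - \frac{3}{2} \right)}}{525} + \frac{19 \log{\left(x + 2 \right)}}{84} + \frac{17 \log{\left(x^{2} + 4 \right)}}{200} - \frac{143 \operatorname{atan}{\left(\frac{x}{2} \right)}}{300} is an antiderivative of f.
Check: d/dx[- \frac{208 \log{\left(x - \frac{3}{2} \right)}}{525} + \frac{19 \log{\left(x + 2 \right)}}{84} + \frac{17 \log{\left(x^{2} + 4 \right)}}{200} - \frac{143 \operatorname{atan}{\left(\frac{x}{2} \right)}}{300}] = \frac{- 12 x^{2} - 10 x - 10}{6 x^{4} + 3 x^{3} + 6 x^{2} + 12 x - 72}, which equals f(x).
F(17/2) = - \frac{208 \log{\left(7 \right)}}{525} - \frac{143 \operatorname{atan}{\left(\frac{17}{4} \right)}}{300} + \frac{17 \log{\left(\frac{305}{4} \right)}}{200} + \frac{19 \log{\left(\frac{21}{2} \right)}}{84}; F(9/2) = - \frac{143 \operatorname{atan}{\left(\frac{9}{4} \right)}}{300} - \frac{208 \log{\left(3 \right)}}{525} + \frac{17 \log{\left(\frac{97}{4} \right)}}{200} + \frac{19 \log{\left(\frac{13}{2} \right)}}{84}.
Integral = F(17/2) - F(9/2) = - \frac{208 \log{\left(7 \right)}}{525} - \frac{143 \operatorname{atan}{\left(\frac{17}{4} \right)}}{300} - \frac{19 \log{\left(\frac{13}{2} \right)}}{84} - \frac{17 \log{\left(\frac{97}{4} \right)}}{200} + \frac{17 \log{\left(\frac{305}{4} \right)}}{200} + \frac{208 \log{\left(3 \right)}}{525} + \frac{19 \log{\left(\frac{21}{2} \right)}}{84} + \frac{143 \operatorname{atan}{\left(\frac{9}{4} \right)}}{300}.

Antiderivative: F(x) = - \frac{208 \log{\left(x - \frac{3}{2} \right)}}{525} + \frac{19 \log{\left(x + 2 \right)}}{84} + \frac{17 \log{\left(x^{2} + 4 \right)}}{200} - \frac{143 \operatorname{atan}{\left(\frac{x}{2} \right)}}{300}; value = - \frac{208 \log{\left(7 \right)}}{525} - \frac{143 \operatorname{atan}{\left(\frac{17}{4} \right)}}{300} - \frac{19 \log{\left(\frac{13}{2} \right)}}{84} - \frac{17 \log{\left(\frac{97}{4} \right)}}{200} + \frac{17 \log{\left(\frac{305}{4} \right)}}{200} + \frac{208 \log{\left(3 \right)}}{525} + \frac{19 \log{\left(\frac{21}{2} \right)}}{84} + \frac{143 \operatorname{atan}{\left(\frac{9}{4} \right)}}{300}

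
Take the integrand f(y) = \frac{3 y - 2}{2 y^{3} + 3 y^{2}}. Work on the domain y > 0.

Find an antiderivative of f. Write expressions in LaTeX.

Factor the denominator (y^{2} \left(2 y + 3\right)) and decompose: f = - \frac{26}{9 \left(2 y + 3\right)} + \frac{13}{9 y} - \frac{2}{3 y^{2}}; each piece integrates to a log, atan, or power term.
Check: d/dy[\frac{13 \log{\left(y \right)}}{9} - \frac{13 \log{\left(y + \frac{3}{2} \right)}}{9} + \frac{2}{3 y}] = \frac{3 y - 2}{2 y^{3} + 3 y^{2}} = f(y).

An antiderivative is F(y) = \frac{13 \log{\left(y \right)}}{9} - \frac{13 \log{\left(y + \frac{3}{2} \right)}}{9} + \frac{2}{3 y}.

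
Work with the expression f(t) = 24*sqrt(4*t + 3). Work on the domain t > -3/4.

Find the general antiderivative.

Any candidate F(t) must reproduce f(t) exactly when differentiated.
Check: d/dt[16*t*sqrt(4*t + 3) + 12*sqrt(4*t + 3)] = (96*t + 72)/sqrt(4*t + 3), which equals f(t).

F(t) = 16*t*sqrt(4*t + 3) + 12*sqrt(4*t + 3) + C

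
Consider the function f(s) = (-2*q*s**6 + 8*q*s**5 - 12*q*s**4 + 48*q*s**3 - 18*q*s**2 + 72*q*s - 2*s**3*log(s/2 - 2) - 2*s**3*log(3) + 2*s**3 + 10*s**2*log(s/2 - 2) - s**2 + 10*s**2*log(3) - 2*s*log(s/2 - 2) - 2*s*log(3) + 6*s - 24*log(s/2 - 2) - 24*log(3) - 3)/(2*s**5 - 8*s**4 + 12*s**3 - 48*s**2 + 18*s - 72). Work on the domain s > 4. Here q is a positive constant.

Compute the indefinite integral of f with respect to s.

F(s) = (-q*s**4 - 3*q*s**2 + 2*s*log(s/2 - 2) + 2*s*log(3) - log(s/2 - 2) - log(3))/(2*s**2 + 6) + C

A first test for any F(s): its s-derivative must equal f(s) identically.
Check: d/ds[(-q*s**4 - 3*q*s**2 + 2*s*log(s/2 - 2) + 2*s*log(3) - log(s/2 - 2) - log(3))/(2*s**2 + 6)] = (-2*q*s**6 + 8*q*s**5 - 12*q*s**4 + 48*q*s**3 - 18*q*s**2 + 72*q*s - 2*s**3*log(s/2 - 2) - 2*s**3*log(3) + 2*s**3 + 10*s**2*log(s/2 - 2) - s**2 + 10*s**2*log(3) - 2*s*log(s/2 - 2) - 2*s*log(3) + 6*s - 24*log(s/2 - 2) - 24*log(3) - 3)/(2*s**5 - 8*s**4 + 12*s**3 - 48*s**2 + 18*s - 72) = f(s).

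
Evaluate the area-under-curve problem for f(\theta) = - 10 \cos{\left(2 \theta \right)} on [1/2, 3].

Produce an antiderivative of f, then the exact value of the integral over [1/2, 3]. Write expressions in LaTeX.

Recover f(\theta) by differentiating a candidate F(\theta); any mismatch rules it out.
F(\theta) = - 5 \sin{\left(2 \theta \right)} is an antiderivative of f.
Check: d/d\theta[- 5 \sin{\left(2 \theta \right)}] = - 10 \cos{\left(2 \theta \right)} = f(\theta).
F(3) = - 5 \sin{\left(6 \right)}; F(1/2) = - 5 \sin{\left(1 \right)}.
Integral = F(3) - F(1/2) = - 5 \sin{\left(6 \right)} + 5 \sin{\left(1 \right)}.

Antiderivative: F(\theta) = - 5 \sin{\left(2 \theta \right)}; value = - 5 \sin{\left(6 \right)} + 5 \sin{\left(1 \right)}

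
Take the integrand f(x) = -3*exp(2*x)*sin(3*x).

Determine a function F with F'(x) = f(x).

Differentiate the proposed F(x) back; it has to land on f(x) exactly.
Check: d/dx[3*(-2*sin(3*x) + 3*cos(3*x))*exp(2*x)/13] = -3*exp(2*x)*sin(3*x) = f(x).

An antiderivative is F(x) = 3*(-2*sin(3*x) + 3*cos(3*x))*exp(2*x)/13.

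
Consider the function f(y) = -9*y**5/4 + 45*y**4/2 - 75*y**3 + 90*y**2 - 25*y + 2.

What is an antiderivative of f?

An antiderivative is F(y) = 3*(-y**2/2 + 2*y - 1/3)**3.

f matches the chain-rule pattern g'(h)*h' with inner function h(y) = -y**2/2 + 2*y - 1/3; substituting u = h(y) collapses the integral.
Check: d/dy[3*(-y**2/2 + 2*y - 1/3)**3] = -9*y**5/4 + 45*y**4/2 - 75*y**3 + 90*y**2 - 25*y + 2 = f(y).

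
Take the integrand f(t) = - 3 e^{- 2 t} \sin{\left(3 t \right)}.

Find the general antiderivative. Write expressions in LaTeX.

F(t) = \frac{3 \left(2 \sin{\left(3 t \right)} + 3 \cos{\left(3 t \right)}\right) e^{- 2 t}}{13} + C

Check any antiderivative F(t) by computing F'(t) and comparing it with f(t).
Check: d/dt[\frac{3 \left(2 \sin{\left(3 t \right)} + 3 \cos{\left(3 t \right)}\right) e^{- 2 t}}{13}] = - 3 e^{- 2 t} \sin{\left(3 t \right)} = f(t).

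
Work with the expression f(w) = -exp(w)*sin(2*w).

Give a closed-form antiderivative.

An antiderivative is F(w) = (-sin(2*w) + 2*cos(2*w))*exp(w)/5.

Whatever form F(w) takes, F'(w) = f(w) is non-negotiable.
Check: d/dw[(-sin(2*w) + 2*cos(2*w))*exp(w)/5] = -exp(w)*sin(2*w) = f(w).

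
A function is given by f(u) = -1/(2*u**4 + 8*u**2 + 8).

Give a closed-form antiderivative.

An antiderivative F(u) passes only if d/du[F] lands on f(u) exactly.
Check: d/du[(-sqrt(2)*u**2*atan(sqrt(2)*u/2) - 2*u - 2*sqrt(2)*atan(sqrt(2)*u/2))/(16*u**2 + 32)] = -1/(2*u**4 + 8*u**2 + 8) = f(u).

An antiderivative is F(u) = (-sqrt(2)*u**2*atan(sqrt(2)*u/2) - 2*u - 2*sqrt(2)*atan(sqrt(2)*u/2))/(16*u**2 + 32).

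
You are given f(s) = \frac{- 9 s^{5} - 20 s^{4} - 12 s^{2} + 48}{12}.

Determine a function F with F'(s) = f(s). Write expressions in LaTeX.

An antiderivative is F(s) = - \frac{s^{6}}{8} - \frac{s^{5}}{3} - \frac{s^{3}}{3} + 4 s.

Differentiate the proposed F(s) back; it has to land on f(s) exactly.
Check: d/ds[- \frac{s^{6}}{8} - \frac{s^{5}}{3} - \frac{s^{3}}{3} + 4 s] = - \frac{3 s^{5}}{4} - \frac{5 s^{4}}{3} - s^{2} + 4, which equals f(s).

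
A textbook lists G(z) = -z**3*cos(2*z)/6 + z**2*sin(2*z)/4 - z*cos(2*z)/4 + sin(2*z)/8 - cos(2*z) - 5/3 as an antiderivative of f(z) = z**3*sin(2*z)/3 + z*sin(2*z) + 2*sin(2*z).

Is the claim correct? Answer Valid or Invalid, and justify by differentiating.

Valid: G'(z) = f(z).

d/dz[G] = z**3*sin(2*z)/3 + z*sin(2*z) + 2*sin(2*z)
This equals f(z) exactly, so the claim holds.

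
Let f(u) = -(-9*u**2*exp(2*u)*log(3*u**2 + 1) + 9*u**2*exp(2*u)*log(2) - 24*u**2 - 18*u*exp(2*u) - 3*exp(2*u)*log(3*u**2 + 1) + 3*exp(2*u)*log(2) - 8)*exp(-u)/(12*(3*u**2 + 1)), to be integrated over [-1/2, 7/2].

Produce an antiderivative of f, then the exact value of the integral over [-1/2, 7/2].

Recognize the product-rule pattern: f = v'r + vr' with v = log(3*u**2/2 + 1/2)/4 - 2*exp(-2*u)/3, r = exp(u), so integration by parts undoes it.
F(u) = (3*exp(2*u)*log(3*u**2 + 1) - 3*exp(2*u)*log(2) - 8)*exp(-u)/12 is an antiderivative of f.
Check: d/du[(3*exp(2*u)*log(3*u**2 + 1) - 3*exp(2*u)*log(2) - 8)*exp(-u)/12] = (9*u**2*exp(2*u)*log(3*u**2 + 1) - 9*u**2*exp(2*u)*log(2) + 24*u**2 + 18*u*exp(2*u) + 3*exp(2*u)*log(3*u**2 + 1) - 3*exp(2*u)*log(2) + 8)/(36*u**2*exp(u) + 12*exp(u)), which equals f(u).
F(7/2) = -exp(7/2)*log(2)/4 - 2*exp(-7/2)/3 + exp(7/2)*log(151/4)/4; F(-1/2) = -2*exp(1/2)/3 - exp(-1/2)*log(2)/4 + exp(-1/2)*log(7/4)/4.
Integral = F(7/2) - F(-1/2) = -2*exp(-7/2)/3 - exp(-1/2)*log(7/8)/4 + 2*exp(1/2)/3 + exp(7/2)*log(151/8)/4.

Antiderivative: F(u) = (3*exp(2*u)*log(3*u**2 + 1) - 3*exp(2*u)*log(2) - 8)*exp(-u)/12; value = -2*exp(-7/2)/3 - exp(-1/2)*log(7/8)/4 + 2*exp(1/2)/3 + exp(7/2)*log(151/8)/4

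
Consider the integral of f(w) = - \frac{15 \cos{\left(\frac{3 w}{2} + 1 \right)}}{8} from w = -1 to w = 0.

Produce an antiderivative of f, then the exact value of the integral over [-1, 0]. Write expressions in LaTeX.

Antiderivative: F(w) = - \frac{5 \sin{\left(\frac{3 w}{2} + 1 \right)}}{4}; value = - \frac{5 \sin{\left(1 \right)}}{4} - \frac{5 \sin{\left(\frac{1}{2} \right)}}{4}

For F(w) to be correct the identity F'(w) - f(w) = 0 must hold.
F(w) = - \frac{5 \sin{\left(\frac{3 w}{2} + 1 \right)}}{4} is an antiderivative of f.
Check: d/dw[- \frac{5 \sin{\left(\frac{3 w}{2} + 1 \right)}}{4}] = - \frac{15 \cos{\left(\frac{3 w}{2} + 1 \right)}}{8} = f(w).
F(0) = - \frac{5 \sin{\left(1 \right)}}{4}; F(-1) = \frac{5 \sin{\left(\frac{1}{2} \right)}}{4}.
Integral = F(0) - F(-1) = - \frac{5 \sin{\left(1 \right)}}{4} - \frac{5 \sin{\left(\frac{1}{2} \right)}}{4}.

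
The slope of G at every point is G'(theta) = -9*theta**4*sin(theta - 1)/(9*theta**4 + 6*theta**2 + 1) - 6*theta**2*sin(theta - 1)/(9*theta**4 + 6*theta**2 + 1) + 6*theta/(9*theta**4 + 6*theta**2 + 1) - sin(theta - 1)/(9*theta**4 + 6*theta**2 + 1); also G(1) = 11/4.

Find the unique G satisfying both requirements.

G(theta) = cos(theta - 1) + 2 - 1/(3*theta**2 + 1)

Integrate term by term and add the pieces.
A general antiderivative is cos(theta - 1) - 1/(3*theta**2 + 1) + C.
The condition gives C = 11/4 - (3/4) = 2.
So G(theta) = cos(theta - 1) + 2 - 1/(3*theta**2 + 1).
Check: d/dtheta[cos(theta - 1) + 2 - 1/(3*theta**2 + 1)] = (-9*theta**4*sin(theta - 1) - 6*theta**2*sin(theta - 1) + 6*theta - sin(theta - 1))/(9*theta**4 + 6*theta**2 + 1), which equals G'(theta).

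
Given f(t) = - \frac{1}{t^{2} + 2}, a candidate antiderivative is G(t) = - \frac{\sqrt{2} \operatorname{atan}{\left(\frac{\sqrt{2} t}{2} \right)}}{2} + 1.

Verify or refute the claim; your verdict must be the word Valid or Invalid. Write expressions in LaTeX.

Valid - differentiating G returns exactly f.

d/dt[G] = - \frac{1}{t^{2} + 2}
This equals f(t) exactly, so the claim holds.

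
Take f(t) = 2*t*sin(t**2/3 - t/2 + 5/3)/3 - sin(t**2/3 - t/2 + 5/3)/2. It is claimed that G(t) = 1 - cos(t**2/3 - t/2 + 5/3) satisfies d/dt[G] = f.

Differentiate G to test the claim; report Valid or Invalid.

d/dt[G] = 2*t*sin(t**2/3 - t/2 + 5/3)/3 - sin(t**2/3 - t/2 + 5/3)/2
This equals f(t) exactly, so the claim holds.

Valid: G'(t) = f(t).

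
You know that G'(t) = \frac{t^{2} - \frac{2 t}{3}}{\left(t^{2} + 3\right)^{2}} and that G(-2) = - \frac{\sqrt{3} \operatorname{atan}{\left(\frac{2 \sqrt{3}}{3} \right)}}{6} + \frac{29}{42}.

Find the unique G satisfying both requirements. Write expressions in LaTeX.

A first test for any G(t): its t-derivative must equal the given G'(t).
A general antiderivative is \frac{2 - 3 t}{6 t^{2} + 18} + \frac{\sqrt{3} \operatorname{atan}{\left(\frac{\sqrt{3} t}{3} \right)}}{6} + C.
The condition gives C = - \frac{\sqrt{3} \operatorname{atan}{\left(\frac{2 \sqrt{3}}{3} \right)}}{6} + \frac{29}{42} - (- \frac{\sqrt{3} \operatorname{atan}{\left(\frac{2 \sqrt{3}}{3} \right)}}{6} + \frac{4}{21}) = \frac{1}{2}.
So G(t) = \frac{\sqrt{3} t^{2} \operatorname{atan}{\left(\frac{\sqrt{3} t}{3} \right)} + 3 t^{2} - 3 t + 3 \sqrt{3} \operatorname{atan}{\left(\frac{\sqrt{3} t}{3} \right)} + 11}{6 \left(t^{2} + 3\right)}.
Check: d/dt[\frac{\sqrt{3} t^{2} \operatorname{atan}{\left(\frac{\sqrt{3} t}{3} \right)} + 3 t^{2} - 3 t + 3 \sqrt{3} \operatorname{atan}{\left(\frac{\sqrt{3} t}{3} \right)} + 11}{6 \left(t^{2} + 3\right)}] = \frac{3 t^{2} - 2 t}{3 t^{4} + 18 t^{2} + 27}, which equals G'(t).

G(t) = \frac{\sqrt{3} t^{2} \operatorname{atan}{\left(\frac{\sqrt{3} t}{3} \right)} + 3 t^{2} - 3 t + 3 \sqrt{3} \operatorname{atan}{\left(\frac{\sqrt{3} t}{3} \right)} + 11}{6 \left(t^{2} + 3\right)}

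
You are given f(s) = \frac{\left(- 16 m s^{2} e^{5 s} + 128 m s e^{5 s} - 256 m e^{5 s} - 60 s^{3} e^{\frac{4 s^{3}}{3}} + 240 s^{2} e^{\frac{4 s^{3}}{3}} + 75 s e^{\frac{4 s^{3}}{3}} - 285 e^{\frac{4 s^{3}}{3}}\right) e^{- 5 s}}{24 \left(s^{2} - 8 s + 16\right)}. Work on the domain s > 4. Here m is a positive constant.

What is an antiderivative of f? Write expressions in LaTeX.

A first test for any F(s): its s-derivative must equal f(s) identically.
Check: d/ds[\frac{- 16 m s^{2} + 64 m s - 15 e^{- 5 s} e^{\frac{4 s^{3}}{3}}}{24 s - 96}] = \frac{- 16 m s^{2} e^{5 s} + 128 m s e^{5 s} - 256 m e^{5 s} - 60 s^{3} e^{\frac{4 s^{3}}{3}} + 240 s^{2} e^{\frac{4 s^{3}}{3}} + 75 s e^{\frac{4 s^{3}}{3}} - 285 e^{\frac{4 s^{3}}{3}}}{24 s^{2} e^{5 s} - 192 s e^{5 s} + 384 e^{5 s}}, which equals f(s).

An antiderivative is F(s) = \frac{- 16 m s^{2} + 64 m s - 15 e^{- 5 s} e^{\frac{4 s^{3}}{3}}}{24 s - 96}.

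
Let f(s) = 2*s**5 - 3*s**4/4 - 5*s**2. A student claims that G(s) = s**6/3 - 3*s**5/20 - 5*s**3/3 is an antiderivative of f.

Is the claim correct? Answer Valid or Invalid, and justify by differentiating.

d/ds[G] = 2*s**5 - 3*s**4/4 - 5*s**2
This equals f(s) exactly, so the claim holds.

Valid - differentiating G returns exactly f.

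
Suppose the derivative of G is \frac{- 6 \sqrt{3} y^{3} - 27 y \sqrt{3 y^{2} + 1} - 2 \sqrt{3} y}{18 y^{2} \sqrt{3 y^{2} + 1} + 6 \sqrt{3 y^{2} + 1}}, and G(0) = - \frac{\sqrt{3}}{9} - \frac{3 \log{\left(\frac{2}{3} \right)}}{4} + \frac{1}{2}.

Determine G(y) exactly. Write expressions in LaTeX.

Since d/dy undoes antidifferentiation here, G(y) must give back the stated G'(y).
A general antiderivative is - \frac{\sqrt{y^{2} + \frac{1}{3}}}{3} - \frac{3 \log{\left(2 y^{2} + \frac{2}{3} \right)}}{4} + C.
The condition gives C = - \frac{\sqrt{3}}{9} - \frac{3 \log{\left(\frac{2}{3} \right)}}{4} + \frac{1}{2} - (- \frac{\sqrt{3}}{9} - \frac{3 \log{\left(\frac{2}{3} \right)}}{4}) = \frac{1}{2}.
So G(y) = \frac{- 4 \sqrt{3} \sqrt{3 y^{2} + 1} - 27 \log{\left(2 y^{2} + \frac{2}{3} \right)} + 18}{36}.
Check: d/dy[\frac{- 4 \sqrt{3} \sqrt{3 y^{2} + 1} - 27 \log{\left(2 y^{2} + \frac{2}{3} \right)} + 18}{36}] = \frac{- 6 \sqrt{3} y^{3} - 27 y \sqrt{3 y^{2} + 1} - 2 \sqrt{3} y}{18 y^{2} \sqrt{3 y^{2} + 1} + 6 \sqrt{3 y^{2} + 1}} = G'(y).

G(y) = \frac{- 4 \sqrt{3} \sqrt{3 y^{2} + 1} - 27 \log{\left(2 y^{2} + \frac{2}{3} \right)} + 18}{36}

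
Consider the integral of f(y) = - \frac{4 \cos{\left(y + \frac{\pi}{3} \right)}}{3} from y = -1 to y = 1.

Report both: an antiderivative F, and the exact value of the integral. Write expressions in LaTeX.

Since d/dy undoes antidifferentiation here, F'(y) = f(y) is required of F(y).
F(y) = - \frac{4 \sin{\left(y + \frac{\pi}{3} \right)}}{3} is an antiderivative of f.
Check: d/dy[- \frac{4 \sin{\left(y + \frac{\pi}{3} \right)}}{3}] = - \frac{4 \cos{\left(y + \frac{\pi}{3} \right)}}{3} = f(y).
F(1) = - \frac{4 \sin{\left(1 + \frac{\pi}{3} \right)}}{3}; F(-1) = - \frac{4 \cos{\left(\frac{\pi}{6} + 1 \right)}}{3}.
Integral = F(1) - F(-1) = - \frac{4 \sin{\left(1 + \frac{\pi}{3} \right)}}{3} + \frac{4 \cos{\left(\frac{\pi}{6} + 1 \right)}}{3}.

Antiderivative: F(y) = - \frac{4 \sin{\left(y + \frac{\pi}{3} \right)}}{3}; value = - \frac{4 \sin{\left(1 + \frac{\pi}{3} \right)}}{3} + \frac{4 \cos{\left(\frac{\pi}{6} + 1 \right)}}{3}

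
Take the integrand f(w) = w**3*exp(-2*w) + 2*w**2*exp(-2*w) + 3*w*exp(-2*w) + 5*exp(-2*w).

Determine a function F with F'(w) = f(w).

f has the shape u'v + uv' for u = -w**3/2 - 7*w**2/4 - 13*w/4 - 33/8 and v = exp(-2*w) — it is the derivative of the product u*v.
Check: d/dw[-(4*w**3 + 14*w**2 + 26*w + 33)*exp(-2*w)/8] = (w**3 + 2*w**2 + 3*w + 5)*exp(-2*w), which equals f(w).

An antiderivative is F(w) = -(4*w**3 + 14*w**2 + 26*w + 33)*exp(-2*w)/8.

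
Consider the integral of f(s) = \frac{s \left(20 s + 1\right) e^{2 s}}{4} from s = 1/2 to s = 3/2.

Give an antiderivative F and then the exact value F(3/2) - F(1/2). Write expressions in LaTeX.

Antiderivative: F(s) = \frac{\left(40 s^{2} - 38 s + 19\right) e^{2 s}}{16}; value = - \frac{5 e}{8} + \frac{13 e^{3}}{4}

Recognize the product-rule pattern: f = u'v + uv' with u = \frac{5 s^{2}}{2} - \frac{19 s}{8} + \frac{19}{16}, v = e^{2 s}, so integration by parts undoes it.
F(s) = \frac{\left(40 s^{2} - 38 s + 19\right) e^{2 s}}{16} is an antiderivative of f.
Check: d/ds[\frac{\left(40 s^{2} - 38 s + 19\right) e^{2 s}}{16}] = 5 s^{2} e^{2 s} + \frac{s e^{2 s}}{4}, which equals f(s).
F(3/2) = \frac{13 e^{3}}{4}; F(1/2) = \frac{5 e}{8}.
Integral = F(3/2) - F(1/2) = - \frac{5 e}{8} + \frac{13 e^{3}}{4}.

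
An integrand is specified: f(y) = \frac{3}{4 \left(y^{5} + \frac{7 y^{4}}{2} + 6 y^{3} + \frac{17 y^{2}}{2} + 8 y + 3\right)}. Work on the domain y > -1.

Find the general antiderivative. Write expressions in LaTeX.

Factor the denominator (2 \left(y + 1\right)^{2} \left(2 y + 3\right) \left(y^{2} + 2\right)) and decompose: f = - \frac{4 y + 11}{102 \left(y^{2} + 2\right)} + \frac{24}{17 \left(2 y + 3\right)} - \frac{2}{3 \left(y + 1\right)} + \frac{1}{2 \left(y + 1\right)^{2}}; each piece integrates to a log, atan, or power term.
Check: d/dy[\frac{- 136 \left(y + 1\right) \log{\left(y + 1 \right)} + 144 \left(y + 1\right) \log{\left(y + \frac{3}{2} \right)} - 4 \left(y + 1\right) \log{\left(y^{2} + 2 \right)} - 11 \sqrt{2} \left(y + 1\right) \operatorname{atan}{\left(\frac{\sqrt{2} y}{2} \right)} - 102}{204 \left(y + 1\right)}] = \frac{3}{4 y^{5} + 14 y^{4} + 24 y^{3} + 34 y^{2} + 32 y + 12}, which equals f(y).

F(y) = \frac{- 136 \left(y + 1\right) \log{\left(y + 1 \right)} + 144 \left(y + 1\right) \log{\left(y + \frac{3}{2} \right)} - 4 \left(y + 1\right) \log{\left(y^{2} + 2 \right)} - 11 \sqrt{2} \left(y + 1\right) \operatorname{atan}{\left(\frac{\sqrt{2} y}{2} \right)} - 102}{204 \left(y + 1\right)} + C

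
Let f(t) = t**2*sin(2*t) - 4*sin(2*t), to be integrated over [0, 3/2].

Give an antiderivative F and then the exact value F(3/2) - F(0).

Antiderivative: F(t) = -(2*t**2*cos(2*t) - 2*t*sin(2*t) - 9*cos(2*t))/4; value = -9/4 + 9*cos(3)/8 + 3*sin(3)/4

Integrate term by term and add the pieces.
F(t) = -(2*t**2*cos(2*t) - 2*t*sin(2*t) - 9*cos(2*t))/4 is an antiderivative of f.
Check: d/dt[-(2*t**2*cos(2*t) - 2*t*sin(2*t) - 9*cos(2*t))/4] = t**2*sin(2*t) - 4*sin(2*t) = f(t).
F(3/2) = 9*cos(3)/8 + 3*sin(3)/4; F(0) = 9/4.
Integral = F(3/2) - F(0) = -9/4 + 9*cos(3)/8 + 3*sin(3)/4.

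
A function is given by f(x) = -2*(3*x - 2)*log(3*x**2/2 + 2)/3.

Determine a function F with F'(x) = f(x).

A candidate is checked by its d/dx: the result must match f(x).
Check: d/dx[x**2 - 8*x/3 + (-x**2 + 4*x/3)*log(3*x**2/2 + 2) - 4*log(x**2 + 4/3)/3 + 16*sqrt(3)*atan(sqrt(3)*x/2)/9] = -2*x*log(3*x**2/2 + 2) + 4*log(3*x**2/2 + 2)/3, which equals f(x).

An antiderivative is F(x) = x**2 - 8*x/3 + (-x**2 + 4*x/3)*log(3*x**2/2 + 2) - 4*log(x**2 + 4/3)/3 + 16*sqrt(3)*atan(sqrt(3)*x/2)/9.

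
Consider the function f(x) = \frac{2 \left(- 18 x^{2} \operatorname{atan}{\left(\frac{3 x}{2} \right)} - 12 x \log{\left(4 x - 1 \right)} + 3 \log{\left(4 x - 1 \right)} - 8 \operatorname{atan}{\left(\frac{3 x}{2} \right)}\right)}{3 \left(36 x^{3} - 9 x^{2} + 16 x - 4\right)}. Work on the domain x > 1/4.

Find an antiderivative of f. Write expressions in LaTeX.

An antiderivative is F(x) = - \frac{\log{\left(4 x - 1 \right)} \operatorname{atan}{\left(\frac{3 x}{2} \right)}}{3}.

Recognize the product-rule pattern: f = u'v + uv' with u = - \frac{\operatorname{atan}{\left(\frac{3 x}{2} \right)}}{3}, v = \log{\left(4 x - 1 \right)}, so integration by parts undoes it.
Check: d/dx[- \frac{\log{\left(4 x - 1 \right)} \operatorname{atan}{\left(\frac{3 x}{2} \right)}}{3}] = \frac{- 36 x^{2} \operatorname{atan}{\left(\frac{3 x}{2} \right)} - 24 x \log{\left(4 x - 1 \right)} + 6 \log{\left(4 x - 1 \right)} - 16 \operatorname{atan}{\left(\frac{3 x}{2} \right)}}{108 x^{3} - 27 x^{2} + 48 x - 12}, which equals f(x).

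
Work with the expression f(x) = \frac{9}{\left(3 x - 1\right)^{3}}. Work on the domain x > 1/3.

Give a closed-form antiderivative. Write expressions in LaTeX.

An antiderivative is F(x) = - \frac{3}{18 x^{2} - 12 x + 2}.

For F(x) to be correct the identity F'(x) - f(x) = 0 must hold.
Check: d/dx[- \frac{3}{18 x^{2} - 12 x + 2}] = \frac{9}{27 x^{3} - 27 x^{2} + 9 x - 1}, which equals f(x).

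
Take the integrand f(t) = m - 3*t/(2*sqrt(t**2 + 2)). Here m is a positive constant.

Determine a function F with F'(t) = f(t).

An antiderivative is F(t) = m*t - 3*sqrt(t**2 + 2)/2.

Check any antiderivative F(t) by computing F'(t) and comparing it with f(t).
Check: d/dt[m*t - 3*sqrt(t**2 + 2)/2] = (2*m*sqrt(t**2 + 2) - 3*t)/(2*sqrt(t**2 + 2)), which equals f(t).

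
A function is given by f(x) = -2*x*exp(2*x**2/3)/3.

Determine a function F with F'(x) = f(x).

The substitution u = 2*x**2/3 works: f is exactly (dF/du)*(du/dx) for that inner function.
Check: d/dx[-exp(2*x**2/3)/2] = -2*x*exp(2*x**2/3)/3 = f(x).

An antiderivative is F(x) = -exp(2*x**2/3)/2.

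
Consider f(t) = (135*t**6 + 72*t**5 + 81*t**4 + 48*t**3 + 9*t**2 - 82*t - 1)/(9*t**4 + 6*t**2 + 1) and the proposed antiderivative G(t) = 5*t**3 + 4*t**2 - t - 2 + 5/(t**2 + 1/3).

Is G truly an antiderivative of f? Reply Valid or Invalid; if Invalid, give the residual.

Valid. The derivative of G reproduces f.

d/dt[G] = (135*t**6 + 72*t**5 + 81*t**4 + 48*t**3 + 9*t**2 - 82*t - 1)/(9*t**4 + 6*t**2 + 1)
This equals f(t) exactly, so the claim holds.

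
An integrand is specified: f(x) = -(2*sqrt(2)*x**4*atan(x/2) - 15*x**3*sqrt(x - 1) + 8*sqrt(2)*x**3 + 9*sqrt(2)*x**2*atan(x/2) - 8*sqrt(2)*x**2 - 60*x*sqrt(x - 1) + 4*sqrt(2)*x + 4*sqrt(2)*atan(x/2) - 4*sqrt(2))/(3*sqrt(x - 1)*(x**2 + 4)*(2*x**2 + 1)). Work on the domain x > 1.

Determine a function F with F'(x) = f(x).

Any candidate F(x) must reproduce f(x) exactly when differentiated.
Check: d/dx[-(8*sqrt(2)*sqrt(x - 1)*atan(x/2) - 15*log(3*x**2 + 3/2))/12] = (-2*sqrt(2)*x**4*atan(x/2) + 15*x**3*sqrt(x - 1) - 8*sqrt(2)*x**3 - 9*sqrt(2)*x**2*atan(x/2) + 8*sqrt(2)*x**2 + 60*x*sqrt(x - 1) - 4*sqrt(2)*x - 4*sqrt(2)*atan(x/2) + 4*sqrt(2))/(6*x**4*sqrt(x - 1) + 27*x**2*sqrt(x - 1) + 12*sqrt(x - 1)), which equals f(x).

An antiderivative is F(x) = -(8*sqrt(2)*sqrt(x - 1)*atan(x/2) - 15*log(3*x**2 + 3/2))/12.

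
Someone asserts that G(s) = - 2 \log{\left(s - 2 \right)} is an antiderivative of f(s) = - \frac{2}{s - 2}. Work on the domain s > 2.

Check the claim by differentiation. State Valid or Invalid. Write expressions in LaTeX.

Valid - the claim checks out under differentiation.

d/ds[G] = - \frac{2}{s - 2}
This equals f(s) exactly, so the claim holds.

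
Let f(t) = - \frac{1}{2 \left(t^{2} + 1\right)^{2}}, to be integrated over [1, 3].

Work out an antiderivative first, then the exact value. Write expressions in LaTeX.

Check any antiderivative F(t) by computing F'(t) and comparing it with f(t).
F(t) = - \frac{t}{4 t^{2} + 4} - \frac{\operatorname{atan}{\left(t \right)}}{4} is an antiderivative of f.
Check: d/dt[- \frac{t}{4 t^{2} + 4} - \frac{\operatorname{atan}{\left(t \right)}}{4}] = - \frac{1}{2 t^{4} + 4 t^{2} + 2}, which equals f(t).
F(3) = - \frac{\operatorname{atan}{\left(3 \right)}}{4} - \frac{3}{40}; F(1) = - \frac{\pi}{16} - \frac{1}{8}.
Integral = F(3) - F(1) = - \frac{\operatorname{atan}{\left(3 \right)}}{4} + \frac{1}{20} + \frac{\pi}{16}.

Antiderivative: F(t) = - \frac{t}{4 t^{2} + 4} - \frac{\operatorname{atan}{\left(t \right)}}{4}; value = - \frac{\operatorname{atan}{\left(3 \right)}}{4} + \frac{1}{20} + \frac{\pi}{16}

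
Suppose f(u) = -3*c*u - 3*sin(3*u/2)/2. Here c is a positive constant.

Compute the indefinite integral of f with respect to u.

F(u) = (-3*c*u**2 + 2*cos(3*u/2))/2 + C

The integrand splits into summands that can be handled one at a time.
Check: d/du[(-3*c*u**2 + 2*cos(3*u/2))/2] = -3*c*u - 3*sin(3*u/2)/2 = f(u).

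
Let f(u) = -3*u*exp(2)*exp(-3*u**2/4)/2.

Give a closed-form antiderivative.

f matches the chain-rule pattern g'(h)*h' with inner function h(u) = 2 - 3*u**2/4; substituting w = h(u) collapses the integral.
Check: d/du[exp(2 - 3*u**2/4)] = -3*u*exp(2)*exp(-3*u**2/4)/2 = f(u).

An antiderivative is F(u) = exp(2 - 3*u**2/4).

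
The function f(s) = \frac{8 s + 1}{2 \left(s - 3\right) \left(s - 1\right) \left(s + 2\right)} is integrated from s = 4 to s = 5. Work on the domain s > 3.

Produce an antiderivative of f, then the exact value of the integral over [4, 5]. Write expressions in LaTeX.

Factor the denominator (2 \left(s - 3\right) \left(s - 1\right) \left(s + 2\right)) and decompose: f = - \frac{1}{2 \left(s + 2\right)} - \frac{3}{4 \left(s - 1\right)} + \frac{5}{4 \left(s - 3\right)}; each piece integrates to a log, atan, or power term.
F(s) = \frac{5 \log{\left(s - 3 \right)}}{4} - \frac{3 \log{\left(s - 1 \right)}}{4} - \frac{\log{\left(s + 2 \right)}}{2} is an antiderivative of f.
Check: d/ds[\frac{5 \log{\left(s - 3 \right)}}{4} - \frac{3 \log{\left(s - 1 \right)}}{4} - \frac{\log{\left(s + 2 \right)}}{2}] = \frac{8 s + 1}{2 s^{3} - 4 s^{2} - 10 s + 12}, which equals f(s).
F(5) = - \frac{3 \log{\left(4 \right)}}{4} - \frac{\log{\left(7 \right)}}{2} + \frac{5 \log{\left(2 \right)}}{4}; F(4) = - \frac{\log{\left(6 \right)}}{2} - \frac{3 \log{\left(3 \right)}}{4}.
Integral = F(5) - F(4) = - \frac{3 \log{\left(4 \right)}}{4} - \frac{\log{\left(7 \right)}}{2} + \frac{3 \log{\left(3 \right)}}{4} + \frac{5 \log{\left(2 \right)}}{4} + \frac{\log{\left(6 \right)}}{2}.

Antiderivative: F(s) = \frac{5 \log{\left(s - 3 \right)}}{4} - \frac{3 \log{\left(s - 1 \right)}}{4} - \frac{\log{\left(s + 2 \right)}}{2}; value = - \frac{3 \log{\left(4 \right)}}{4} - \frac{\log{\left(7 \right)}}{2} + \frac{3 \log{\left(3 \right)}}{4} + \frac{5 \log{\left(2 \right)}}{4} + \frac{\log{\left(6 \right)}}{2}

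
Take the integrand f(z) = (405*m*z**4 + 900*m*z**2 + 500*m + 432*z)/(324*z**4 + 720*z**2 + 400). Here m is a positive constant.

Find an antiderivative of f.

Since d/dz undoes antidifferentiation here, F'(z) = f(z) is required of F(z).
Check: d/dz[(5*m*z*(9*z**2 + 10) - 24)/(4*(9*z**2 + 10))] = (405*m*z**4 + 900*m*z**2 + 500*m + 432*z)/(324*z**4 + 720*z**2 + 400) = f(z).

An antiderivative is F(z) = (5*m*z*(9*z**2 + 10) - 24)/(4*(9*z**2 + 10)).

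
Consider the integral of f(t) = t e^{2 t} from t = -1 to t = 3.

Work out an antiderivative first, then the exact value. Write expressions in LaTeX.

f has the shape u'v + uv' for u = \frac{t}{2} - \frac{1}{4} and v = e^{2 t} — it is the derivative of the product u*v.
F(t) = \frac{t e^{2 t}}{2} - \frac{e^{2 t}}{4} is an antiderivative of f.
Check: d/dt[\frac{t e^{2 t}}{2} - \frac{e^{2 t}}{4}] = t e^{2 t} = f(t).
F(3) = \frac{5 e^{6}}{4}; F(-1) = - \frac{3}{4 e^{2}}.
Integral = F(3) - F(-1) = \frac{3}{4 e^{2}} + \frac{5 e^{6}}{4}.

Antiderivative: F(t) = \frac{t e^{2 t}}{2} - \frac{e^{2 t}}{4}; value = \frac{3}{4 e^{2}} + \frac{5 e^{6}}{4}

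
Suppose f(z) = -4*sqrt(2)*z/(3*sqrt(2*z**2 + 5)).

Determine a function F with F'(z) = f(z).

An antiderivative is F(z) = -2*sqrt(2)*sqrt(2*z**2 + 5)/3.

f matches the chain-rule pattern g'(h)*h' with inner function h(z) = z**2 + 5/2; substituting u = h(z) collapses the integral.
Check: d/dz[-2*sqrt(2)*sqrt(2*z**2 + 5)/3] = -4*sqrt(2)*z/(3*sqrt(2*z**2 + 5)) = f(z).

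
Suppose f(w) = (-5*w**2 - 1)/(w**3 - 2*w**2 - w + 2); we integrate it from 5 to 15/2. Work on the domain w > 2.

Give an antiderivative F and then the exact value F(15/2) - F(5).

The denominator factors as (w - 2)*(w - 1)*(w + 1); partial fractions split f into directly integrable pieces: -1/(w + 1) + 3/(w - 1) - 7/(w - 2).
F(w) = -7*log(w - 2) + 3*log(w - 1) - log(w + 1) is an antiderivative of f.
Check: d/dw[-7*log(w - 2) + 3*log(w - 1) - log(w + 1)] = (-5*w**2 - 1)/(w**3 - 2*w**2 - w + 2) = f(w).
F(15/2) = -7*log(11/2) - log(17/2) + 3*log(13/2); F(5) = -7*log(3) - log(6) + 3*log(4).
Integral = F(15/2) - F(5) = -7*log(11/2) - 3*log(4) - log(17/2) + log(6) + 3*log(13/2) + 7*log(3).

Antiderivative: F(w) = -7*log(w - 2) + 3*log(w - 1) - log(w + 1); value = -7*log(11/2) - 3*log(4) - log(17/2) + log(6) + 3*log(13/2) + 7*log(3)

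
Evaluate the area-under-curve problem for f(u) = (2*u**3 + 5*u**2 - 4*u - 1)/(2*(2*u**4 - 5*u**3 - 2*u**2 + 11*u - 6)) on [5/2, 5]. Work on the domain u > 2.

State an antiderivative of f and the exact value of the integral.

Antiderivative: F(u) = (675*(u - 1)*log(u - 2) - 462*(u - 1)*log(u - 1) - 38*(u - 1)*log(u + 3/2) + 70)/(350*(u - 1)); value = -212*log(4)/175 - 19*log(13/2)/175 - 1/12 + 33*log(3/2)/25 + 27*log(2)/14 + 27*log(3)/14

Factor the denominator (2*(u - 2)*(u - 1)**2*(2*u + 3)) and decompose: f = -38/(175*(2*u + 3)) - 33/(25*(u - 1)) - 1/(5*(u - 1)**2) + 27/(14*(u - 2)); each piece integrates to a log, atan, or power term.
F(u) = (675*(u - 1)*log(u - 2) - 462*(u - 1)*log(u - 1) - 38*(u - 1)*log(u + 3/2) + 70)/(350*(u - 1)) is an antiderivative of f.
Check: d/du[(675*(u - 1)*log(u - 2) - 462*(u - 1)*log(u - 1) - 38*(u - 1)*log(u + 3/2) + 70)/(350*(u - 1))] = (2*u**3 + 5*u**2 - 4*u - 1)/(4*u**4 - 10*u**3 - 4*u**2 + 22*u - 12), which equals f(u).
F(5) = -33*log(4)/25 - 19*log(13/2)/175 + 1/20 + 27*log(3)/14; F(5/2) = -27*log(2)/14 - 33*log(3/2)/25 - 19*log(4)/175 + 2/15.
Integral = F(5) - F(5/2) = -212*log(4)/175 - 19*log(13/2)/175 - 1/12 + 33*log(3/2)/25 + 27*log(2)/14 + 27*log(3)/14.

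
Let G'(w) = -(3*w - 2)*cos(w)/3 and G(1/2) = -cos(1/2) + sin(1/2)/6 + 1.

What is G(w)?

G(w) = -w*sin(w) + 2*sin(w)/3 - cos(w) + 1

A first test for any G(w): its w-derivative must equal the given G'(w).
A general antiderivative is -w*sin(w) + 2*sin(w)/3 - cos(w) + C.
The condition gives C = -cos(1/2) + sin(1/2)/6 + 1 - (-cos(1/2) + sin(1/2)/6) = 1.
So G(w) = -w*sin(w) + 2*sin(w)/3 - cos(w) + 1.
Check: d/dw[-w*sin(w) + 2*sin(w)/3 - cos(w) + 1] = -w*cos(w) + 2*cos(w)/3, which equals G'(w).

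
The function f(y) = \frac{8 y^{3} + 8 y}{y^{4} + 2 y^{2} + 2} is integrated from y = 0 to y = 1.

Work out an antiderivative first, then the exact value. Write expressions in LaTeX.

f matches the chain-rule pattern g'(h)*h' with inner function h(y) = 2 y^{4} + 4 y^{2} + 4; substituting u = h(y) collapses the integral.
F(y) = 2 \log{\left(2 y^{4} + 4 y^{2} + 4 \right)} is an antiderivative of f.
Check: d/dy[2 \log{\left(2 y^{4} + 4 y^{2} + 4 \right)}] = \frac{8 y^{3} + 8 y}{y^{4} + 2 y^{2} + 2} = f(y).
F(1) = 2 \log{\left(10 \right)}; F(0) = 2 \log{\left(4 \right)}.
Integral = F(1) - F(0) = - 2 \log{\left(4 \right)} + 2 \log{\left(10 \right)}.

Antiderivative: F(y) = 2 \log{\left(2 y^{4} + 4 y^{2} + 4 \right)}; value = - 2 \log{\left(4 \right)} + 2 \log{\left(10 \right)}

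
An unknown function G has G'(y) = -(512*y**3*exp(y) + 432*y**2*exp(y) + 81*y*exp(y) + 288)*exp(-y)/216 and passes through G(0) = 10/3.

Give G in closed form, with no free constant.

A candidate passes only if d/dy[G] lands on the given G'(y) exactly.
A general antiderivative is -(4*y**2/3 + 3*y/4)**2/3 + 4*exp(-y)/3 + C.
The condition gives C = 10/3 - (4/3) = 2.
So G(y) = (-256*y**4*exp(y) - 288*y**3*exp(y) - 81*y**2*exp(y) + 864*exp(y) + 576)*exp(-y)/432.
Check: d/dy[(-256*y**4*exp(y) - 288*y**3*exp(y) - 81*y**2*exp(y) + 864*exp(y) + 576)*exp(-y)/432] = (-512*y**3*exp(y) - 432*y**2*exp(y) - 81*y*exp(y) - 288)*exp(-y)/216, which equals G'(y).

G(y) = (-256*y**4*exp(y) - 288*y**3*exp(y) - 81*y**2*exp(y) + 864*exp(y) + 576)*exp(-y)/432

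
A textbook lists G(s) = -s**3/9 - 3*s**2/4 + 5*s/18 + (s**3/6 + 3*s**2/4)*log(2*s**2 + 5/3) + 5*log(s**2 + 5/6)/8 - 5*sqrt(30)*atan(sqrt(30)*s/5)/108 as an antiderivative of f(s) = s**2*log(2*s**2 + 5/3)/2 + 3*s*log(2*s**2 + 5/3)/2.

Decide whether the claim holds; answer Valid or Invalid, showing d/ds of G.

d/ds[G] = s**2*log(2*s**2 + 5/3)/2 + 3*s*log(2*s**2 + 5/3)/2
This equals f(s) exactly, so the claim holds.

Valid. The derivative of G reproduces f.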